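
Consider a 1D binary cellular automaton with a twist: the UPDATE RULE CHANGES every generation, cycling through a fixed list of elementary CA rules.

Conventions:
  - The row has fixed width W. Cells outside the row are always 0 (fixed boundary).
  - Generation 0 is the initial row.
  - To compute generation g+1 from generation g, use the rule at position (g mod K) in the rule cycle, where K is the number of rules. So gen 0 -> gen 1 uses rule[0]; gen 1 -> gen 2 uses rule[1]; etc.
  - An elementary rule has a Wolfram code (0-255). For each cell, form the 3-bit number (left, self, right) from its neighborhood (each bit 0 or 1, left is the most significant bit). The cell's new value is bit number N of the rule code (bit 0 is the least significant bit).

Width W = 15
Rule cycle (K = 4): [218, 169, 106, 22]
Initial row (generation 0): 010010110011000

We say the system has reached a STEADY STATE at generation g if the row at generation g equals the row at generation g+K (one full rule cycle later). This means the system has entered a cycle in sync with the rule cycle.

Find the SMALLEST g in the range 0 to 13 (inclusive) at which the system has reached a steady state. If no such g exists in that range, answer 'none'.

Answer: none

Derivation:
Gen 0: 010010110011000
Gen 1 (rule 218): 101100111111100
Gen 2 (rule 169): 011000111111001
Gen 3 (rule 106): 111001100001010
Gen 4 (rule 22): 000110010011011
Gen 5 (rule 218): 001111101111011
Gen 6 (rule 169): 101111011110110
Gen 7 (rule 106): 011001110011110
Gen 8 (rule 22): 100110001100001
Gen 9 (rule 218): 011111011110010
Gen 10 (rule 169): 011110111100000
Gen 11 (rule 106): 110011100100000
Gen 12 (rule 22): 001100011110000
Gen 13 (rule 218): 011110111111000
Gen 14 (rule 169): 011101111110011
Gen 15 (rule 106): 110111000010111
Gen 16 (rule 22): 000000100110000
Gen 17 (rule 218): 000001011111000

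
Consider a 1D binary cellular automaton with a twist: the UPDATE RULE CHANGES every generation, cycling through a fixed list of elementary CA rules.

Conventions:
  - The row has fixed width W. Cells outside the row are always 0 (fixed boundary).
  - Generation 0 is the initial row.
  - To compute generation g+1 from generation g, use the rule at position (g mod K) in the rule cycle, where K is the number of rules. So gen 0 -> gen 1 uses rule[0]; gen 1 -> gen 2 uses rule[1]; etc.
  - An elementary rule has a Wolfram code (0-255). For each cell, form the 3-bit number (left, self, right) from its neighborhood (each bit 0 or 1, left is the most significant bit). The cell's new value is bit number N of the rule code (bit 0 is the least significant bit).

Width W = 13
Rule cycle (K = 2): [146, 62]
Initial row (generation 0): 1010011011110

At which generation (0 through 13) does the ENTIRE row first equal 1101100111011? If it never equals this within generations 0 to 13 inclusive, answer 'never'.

Gen 0: 1010011011110
Gen 1 (rule 146): 0001100001101
Gen 2 (rule 62): 0011010011011
Gen 3 (rule 146): 0100001100000
Gen 4 (rule 62): 1110011010000
Gen 5 (rule 146): 0101100001000
Gen 6 (rule 62): 1111010011100
Gen 7 (rule 146): 0110001101010
Gen 8 (rule 62): 1101011011111
Gen 9 (rule 146): 0000000001110
Gen 10 (rule 62): 0000000011001
Gen 11 (rule 146): 0000000100110
Gen 12 (rule 62): 0000001111101
Gen 13 (rule 146): 0000010111000

Answer: never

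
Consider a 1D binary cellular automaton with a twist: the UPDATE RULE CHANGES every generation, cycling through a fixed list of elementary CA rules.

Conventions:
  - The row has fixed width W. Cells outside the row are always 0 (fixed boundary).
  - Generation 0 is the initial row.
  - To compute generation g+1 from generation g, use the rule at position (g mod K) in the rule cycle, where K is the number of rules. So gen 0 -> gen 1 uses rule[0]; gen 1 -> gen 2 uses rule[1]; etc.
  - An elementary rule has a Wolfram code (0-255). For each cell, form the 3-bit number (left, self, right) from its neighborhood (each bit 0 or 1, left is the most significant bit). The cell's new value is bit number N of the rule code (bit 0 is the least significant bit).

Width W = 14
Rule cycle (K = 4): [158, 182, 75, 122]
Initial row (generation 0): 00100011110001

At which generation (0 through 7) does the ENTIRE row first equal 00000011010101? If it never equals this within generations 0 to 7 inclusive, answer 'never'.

Gen 0: 00100011110001
Gen 1 (rule 158): 01110111101011
Gen 2 (rule 182): 10101011011100
Gen 3 (rule 75): 00000011010101
Gen 4 (rule 122): 00000111101010
Gen 5 (rule 158): 00001111001011
Gen 6 (rule 182): 00010110111100
Gen 7 (rule 75): 11100110100101

Answer: 3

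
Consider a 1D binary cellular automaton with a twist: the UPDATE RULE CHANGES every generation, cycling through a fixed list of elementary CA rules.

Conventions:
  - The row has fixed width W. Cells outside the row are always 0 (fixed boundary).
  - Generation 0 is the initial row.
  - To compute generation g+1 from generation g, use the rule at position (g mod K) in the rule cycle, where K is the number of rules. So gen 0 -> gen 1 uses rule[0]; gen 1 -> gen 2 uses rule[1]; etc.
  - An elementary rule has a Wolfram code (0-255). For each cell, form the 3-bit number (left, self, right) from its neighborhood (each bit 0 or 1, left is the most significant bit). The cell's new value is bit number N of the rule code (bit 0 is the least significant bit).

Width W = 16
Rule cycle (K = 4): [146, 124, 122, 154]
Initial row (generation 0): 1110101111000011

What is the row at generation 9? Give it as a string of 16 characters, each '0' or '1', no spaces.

Answer: 0111110000110100

Derivation:
Gen 0: 1110101111000011
Gen 1 (rule 146): 0100000110100100
Gen 2 (rule 124): 0110000111110110
Gen 3 (rule 122): 1111001100011111
Gen 4 (rule 154): 1110111010111110
Gen 5 (rule 146): 0100010000011101
Gen 6 (rule 124): 0110011000010111
Gen 7 (rule 122): 1111111100101101
Gen 8 (rule 154): 1111111011001000
Gen 9 (rule 146): 0111110000110100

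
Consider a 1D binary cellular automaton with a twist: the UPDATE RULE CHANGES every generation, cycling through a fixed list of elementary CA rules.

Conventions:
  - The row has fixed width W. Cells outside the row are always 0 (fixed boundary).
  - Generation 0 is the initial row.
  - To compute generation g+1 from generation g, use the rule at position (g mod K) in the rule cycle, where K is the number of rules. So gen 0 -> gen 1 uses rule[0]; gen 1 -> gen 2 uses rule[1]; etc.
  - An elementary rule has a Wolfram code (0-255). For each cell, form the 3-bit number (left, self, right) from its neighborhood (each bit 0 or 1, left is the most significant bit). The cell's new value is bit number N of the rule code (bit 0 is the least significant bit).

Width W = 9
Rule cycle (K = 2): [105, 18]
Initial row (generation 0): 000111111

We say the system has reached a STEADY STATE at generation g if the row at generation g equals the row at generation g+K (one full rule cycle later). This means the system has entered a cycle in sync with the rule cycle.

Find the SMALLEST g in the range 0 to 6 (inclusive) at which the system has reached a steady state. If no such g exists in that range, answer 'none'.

Answer: none

Derivation:
Gen 0: 000111111
Gen 1 (rule 105): 110100001
Gen 2 (rule 18): 000010010
Gen 3 (rule 105): 111000000
Gen 4 (rule 18): 000100000
Gen 5 (rule 105): 110001111
Gen 6 (rule 18): 001010000
Gen 7 (rule 105): 100100111
Gen 8 (rule 18): 011011000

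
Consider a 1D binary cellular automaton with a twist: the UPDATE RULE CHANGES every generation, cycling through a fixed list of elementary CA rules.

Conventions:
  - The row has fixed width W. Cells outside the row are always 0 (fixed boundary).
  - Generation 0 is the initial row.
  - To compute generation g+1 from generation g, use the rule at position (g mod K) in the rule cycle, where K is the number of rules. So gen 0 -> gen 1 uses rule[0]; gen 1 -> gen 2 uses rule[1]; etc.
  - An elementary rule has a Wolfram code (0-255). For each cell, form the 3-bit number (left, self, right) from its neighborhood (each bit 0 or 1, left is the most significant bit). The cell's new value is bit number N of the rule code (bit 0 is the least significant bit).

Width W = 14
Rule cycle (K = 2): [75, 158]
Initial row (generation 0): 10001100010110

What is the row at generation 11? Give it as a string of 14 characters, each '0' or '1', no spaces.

Gen 0: 10001100010110
Gen 1 (rule 75): 00111101100110
Gen 2 (rule 158): 01111001011101
Gen 3 (rule 75): 11001010010100
Gen 4 (rule 158): 10111011110110
Gen 5 (rule 75): 00101010010110
Gen 6 (rule 158): 01101011110101
Gen 7 (rule 75): 11100010010000
Gen 8 (rule 158): 11010111111000
Gen 9 (rule 75): 11000100001011
Gen 10 (rule 158): 10101110011010
Gen 11 (rule 75): 00001010111000

Answer: 00001010111000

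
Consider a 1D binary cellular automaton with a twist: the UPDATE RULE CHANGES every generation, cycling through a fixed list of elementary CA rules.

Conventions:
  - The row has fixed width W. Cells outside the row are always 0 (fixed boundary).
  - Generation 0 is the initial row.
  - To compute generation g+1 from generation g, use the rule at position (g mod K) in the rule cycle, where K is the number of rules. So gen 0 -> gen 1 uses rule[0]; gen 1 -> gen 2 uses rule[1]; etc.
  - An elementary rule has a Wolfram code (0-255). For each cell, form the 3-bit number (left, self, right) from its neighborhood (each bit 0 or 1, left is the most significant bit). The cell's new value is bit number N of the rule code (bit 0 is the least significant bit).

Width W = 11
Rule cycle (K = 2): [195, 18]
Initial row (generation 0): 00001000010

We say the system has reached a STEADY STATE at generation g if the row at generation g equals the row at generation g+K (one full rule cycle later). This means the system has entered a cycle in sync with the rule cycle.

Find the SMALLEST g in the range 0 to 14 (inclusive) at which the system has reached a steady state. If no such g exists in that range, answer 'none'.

Gen 0: 00001000010
Gen 1 (rule 195): 11110011100
Gen 2 (rule 18): 00001100010
Gen 3 (rule 195): 11110101100
Gen 4 (rule 18): 00000000010
Gen 5 (rule 195): 11111111100
Gen 6 (rule 18): 00000000010
Gen 7 (rule 195): 11111111100
Gen 8 (rule 18): 00000000010
Gen 9 (rule 195): 11111111100
Gen 10 (rule 18): 00000000010
Gen 11 (rule 195): 11111111100
Gen 12 (rule 18): 00000000010
Gen 13 (rule 195): 11111111100
Gen 14 (rule 18): 00000000010
Gen 15 (rule 195): 11111111100
Gen 16 (rule 18): 00000000010

Answer: 4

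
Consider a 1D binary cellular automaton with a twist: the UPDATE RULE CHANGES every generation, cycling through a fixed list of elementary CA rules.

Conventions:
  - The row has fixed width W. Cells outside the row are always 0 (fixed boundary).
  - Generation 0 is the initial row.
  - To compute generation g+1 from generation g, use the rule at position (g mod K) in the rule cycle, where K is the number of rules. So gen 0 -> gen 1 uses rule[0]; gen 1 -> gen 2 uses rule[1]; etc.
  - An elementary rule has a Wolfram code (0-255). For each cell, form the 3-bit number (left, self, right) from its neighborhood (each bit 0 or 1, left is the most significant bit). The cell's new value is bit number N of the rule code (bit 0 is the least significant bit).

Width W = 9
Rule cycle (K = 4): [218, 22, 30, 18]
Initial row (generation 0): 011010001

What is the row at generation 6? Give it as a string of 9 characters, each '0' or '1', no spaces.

Answer: 100010000

Derivation:
Gen 0: 011010001
Gen 1 (rule 218): 111001010
Gen 2 (rule 22): 000111011
Gen 3 (rule 30): 001100010
Gen 4 (rule 18): 010010101
Gen 5 (rule 218): 101100000
Gen 6 (rule 22): 100010000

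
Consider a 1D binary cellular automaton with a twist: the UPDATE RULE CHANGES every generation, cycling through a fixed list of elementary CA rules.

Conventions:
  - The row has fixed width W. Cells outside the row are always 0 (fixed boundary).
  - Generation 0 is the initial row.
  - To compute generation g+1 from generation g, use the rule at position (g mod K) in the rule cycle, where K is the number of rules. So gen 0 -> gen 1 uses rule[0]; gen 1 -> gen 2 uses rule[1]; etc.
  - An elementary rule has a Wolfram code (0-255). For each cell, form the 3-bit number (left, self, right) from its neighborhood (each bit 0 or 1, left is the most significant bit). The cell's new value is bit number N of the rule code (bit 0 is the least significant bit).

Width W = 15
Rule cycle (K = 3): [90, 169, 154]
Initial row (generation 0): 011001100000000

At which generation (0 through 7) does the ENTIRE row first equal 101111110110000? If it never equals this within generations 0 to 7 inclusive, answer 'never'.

Gen 0: 011001100000000
Gen 1 (rule 90): 111111110000000
Gen 2 (rule 169): 111111100111111
Gen 3 (rule 154): 111111011111110
Gen 4 (rule 90): 100001010000011
Gen 5 (rule 169): 001100100111010
Gen 6 (rule 154): 011011011110001
Gen 7 (rule 90): 111011010011010

Answer: never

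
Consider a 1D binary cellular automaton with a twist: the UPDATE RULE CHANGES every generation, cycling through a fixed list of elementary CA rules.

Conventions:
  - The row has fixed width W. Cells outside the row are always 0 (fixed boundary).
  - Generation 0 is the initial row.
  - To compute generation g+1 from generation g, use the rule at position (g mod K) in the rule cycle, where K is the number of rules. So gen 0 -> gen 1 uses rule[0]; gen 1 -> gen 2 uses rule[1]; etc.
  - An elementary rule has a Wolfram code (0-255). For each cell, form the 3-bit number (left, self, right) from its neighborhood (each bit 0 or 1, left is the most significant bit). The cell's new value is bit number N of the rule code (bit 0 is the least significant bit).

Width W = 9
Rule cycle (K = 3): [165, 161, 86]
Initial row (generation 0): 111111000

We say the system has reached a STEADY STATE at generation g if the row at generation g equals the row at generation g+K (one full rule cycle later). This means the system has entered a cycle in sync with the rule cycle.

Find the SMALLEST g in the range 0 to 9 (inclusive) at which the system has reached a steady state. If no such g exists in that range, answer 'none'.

Gen 0: 111111000
Gen 1 (rule 165): 011110011
Gen 2 (rule 161): 001100000
Gen 3 (rule 86): 010110000
Gen 4 (rule 165): 011000111
Gen 5 (rule 161): 000010010
Gen 6 (rule 86): 000111111
Gen 7 (rule 165): 110011110
Gen 8 (rule 161): 000001100
Gen 9 (rule 86): 000010110
Gen 10 (rule 165): 111011000
Gen 11 (rule 161): 010100011
Gen 12 (rule 86): 110110101

Answer: none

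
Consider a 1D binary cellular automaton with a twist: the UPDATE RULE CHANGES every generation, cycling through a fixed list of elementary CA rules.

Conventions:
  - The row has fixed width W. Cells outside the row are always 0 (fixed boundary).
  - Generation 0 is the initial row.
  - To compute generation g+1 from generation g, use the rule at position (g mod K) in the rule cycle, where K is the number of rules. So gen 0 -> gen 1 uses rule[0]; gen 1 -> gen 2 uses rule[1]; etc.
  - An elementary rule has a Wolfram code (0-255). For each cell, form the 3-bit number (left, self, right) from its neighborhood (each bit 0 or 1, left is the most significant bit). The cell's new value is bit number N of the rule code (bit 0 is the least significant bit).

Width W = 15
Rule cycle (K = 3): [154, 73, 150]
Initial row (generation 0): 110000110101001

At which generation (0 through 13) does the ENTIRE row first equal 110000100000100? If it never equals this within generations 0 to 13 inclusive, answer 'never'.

Answer: 11

Derivation:
Gen 0: 110000110101001
Gen 1 (rule 154): 101001100000110
Gen 2 (rule 73): 000001101110110
Gen 3 (rule 150): 000010000100001
Gen 4 (rule 154): 000101001010010
Gen 5 (rule 73): 110000000000000
Gen 6 (rule 150): 001000000000000
Gen 7 (rule 154): 010100000000000
Gen 8 (rule 73): 000001111111111
Gen 9 (rule 150): 000010111111110
Gen 10 (rule 154): 000100111111101
Gen 11 (rule 73): 110000100000100
Gen 12 (rule 150): 001001110001110
Gen 13 (rule 154): 010111101011101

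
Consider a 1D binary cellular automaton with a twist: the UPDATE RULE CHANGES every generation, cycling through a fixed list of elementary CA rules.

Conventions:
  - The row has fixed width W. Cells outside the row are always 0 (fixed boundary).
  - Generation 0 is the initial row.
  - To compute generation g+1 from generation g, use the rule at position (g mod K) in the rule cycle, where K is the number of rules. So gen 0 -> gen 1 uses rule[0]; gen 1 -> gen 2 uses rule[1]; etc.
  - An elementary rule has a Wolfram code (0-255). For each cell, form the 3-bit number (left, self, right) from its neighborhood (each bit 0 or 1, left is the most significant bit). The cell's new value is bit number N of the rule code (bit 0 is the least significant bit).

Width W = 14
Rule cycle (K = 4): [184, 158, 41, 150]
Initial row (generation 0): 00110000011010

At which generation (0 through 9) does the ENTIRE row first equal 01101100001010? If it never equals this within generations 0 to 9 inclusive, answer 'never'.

Gen 0: 00110000011010
Gen 1 (rule 184): 00101000010101
Gen 2 (rule 158): 01101100110101
Gen 3 (rule 41): 01011000101010
Gen 4 (rule 150): 11000101101011
Gen 5 (rule 184): 10100011010110
Gen 6 (rule 158): 10110110010101
Gen 7 (rule 41): 01101100001010
Gen 8 (rule 150): 10000010011011
Gen 9 (rule 184): 01000001010110

Answer: 7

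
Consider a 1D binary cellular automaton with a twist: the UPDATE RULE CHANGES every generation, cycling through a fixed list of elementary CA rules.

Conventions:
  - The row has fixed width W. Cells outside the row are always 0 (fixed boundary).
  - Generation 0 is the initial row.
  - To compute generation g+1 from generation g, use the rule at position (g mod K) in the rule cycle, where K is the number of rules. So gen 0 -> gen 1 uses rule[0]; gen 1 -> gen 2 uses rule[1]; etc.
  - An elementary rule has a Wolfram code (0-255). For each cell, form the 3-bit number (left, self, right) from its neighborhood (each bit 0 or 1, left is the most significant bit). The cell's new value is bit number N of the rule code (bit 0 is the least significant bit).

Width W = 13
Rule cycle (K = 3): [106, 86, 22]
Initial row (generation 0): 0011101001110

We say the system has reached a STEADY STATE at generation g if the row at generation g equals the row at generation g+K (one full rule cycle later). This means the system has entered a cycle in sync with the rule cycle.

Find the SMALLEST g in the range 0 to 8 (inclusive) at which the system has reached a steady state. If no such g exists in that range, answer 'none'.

Answer: none

Derivation:
Gen 0: 0011101001110
Gen 1 (rule 106): 0110110011010
Gen 2 (rule 86): 1010011101011
Gen 3 (rule 22): 1011100001000
Gen 4 (rule 106): 0110100010000
Gen 5 (rule 86): 1010110111000
Gen 6 (rule 22): 1010000000100
Gen 7 (rule 106): 0100000001000
Gen 8 (rule 86): 1110000011100
Gen 9 (rule 22): 0001000100010
Gen 10 (rule 106): 0010001000100
Gen 11 (rule 86): 0111011101110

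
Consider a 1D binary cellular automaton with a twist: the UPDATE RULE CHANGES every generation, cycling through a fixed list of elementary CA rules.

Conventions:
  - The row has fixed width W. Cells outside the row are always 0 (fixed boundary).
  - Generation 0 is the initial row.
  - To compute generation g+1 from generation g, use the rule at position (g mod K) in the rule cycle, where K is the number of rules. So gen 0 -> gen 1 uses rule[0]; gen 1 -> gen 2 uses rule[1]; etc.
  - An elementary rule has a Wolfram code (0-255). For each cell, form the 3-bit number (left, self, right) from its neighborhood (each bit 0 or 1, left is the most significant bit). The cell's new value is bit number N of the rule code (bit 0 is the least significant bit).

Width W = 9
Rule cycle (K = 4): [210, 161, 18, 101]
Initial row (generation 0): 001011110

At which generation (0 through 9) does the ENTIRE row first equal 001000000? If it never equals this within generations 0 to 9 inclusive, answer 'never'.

Gen 0: 001011110
Gen 1 (rule 210): 010001111
Gen 2 (rule 161): 000100110
Gen 3 (rule 18): 001011001
Gen 4 (rule 101): 101101001
Gen 5 (rule 210): 000100110
Gen 6 (rule 161): 110000000
Gen 7 (rule 18): 001000000
Gen 8 (rule 101): 101011111
Gen 9 (rule 210): 000001111

Answer: 7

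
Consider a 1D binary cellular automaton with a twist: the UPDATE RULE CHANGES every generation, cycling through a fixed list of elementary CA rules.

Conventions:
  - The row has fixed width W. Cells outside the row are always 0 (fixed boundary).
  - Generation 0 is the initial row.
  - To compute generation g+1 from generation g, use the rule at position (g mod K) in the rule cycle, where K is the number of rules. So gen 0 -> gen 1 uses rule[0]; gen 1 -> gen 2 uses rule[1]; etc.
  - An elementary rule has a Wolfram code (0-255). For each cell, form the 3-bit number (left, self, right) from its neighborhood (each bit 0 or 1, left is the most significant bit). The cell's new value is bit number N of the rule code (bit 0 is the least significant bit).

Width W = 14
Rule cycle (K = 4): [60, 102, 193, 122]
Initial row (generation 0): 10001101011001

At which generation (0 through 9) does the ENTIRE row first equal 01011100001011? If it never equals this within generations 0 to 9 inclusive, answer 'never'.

Answer: 9

Derivation:
Gen 0: 10001101011001
Gen 1 (rule 60): 11001011110101
Gen 2 (rule 102): 01011100011111
Gen 3 (rule 193): 00001101001111
Gen 4 (rule 122): 00011110111001
Gen 5 (rule 60): 00010001100101
Gen 6 (rule 102): 00110010101111
Gen 7 (rule 193): 10010000000111
Gen 8 (rule 122): 01101000001101
Gen 9 (rule 60): 01011100001011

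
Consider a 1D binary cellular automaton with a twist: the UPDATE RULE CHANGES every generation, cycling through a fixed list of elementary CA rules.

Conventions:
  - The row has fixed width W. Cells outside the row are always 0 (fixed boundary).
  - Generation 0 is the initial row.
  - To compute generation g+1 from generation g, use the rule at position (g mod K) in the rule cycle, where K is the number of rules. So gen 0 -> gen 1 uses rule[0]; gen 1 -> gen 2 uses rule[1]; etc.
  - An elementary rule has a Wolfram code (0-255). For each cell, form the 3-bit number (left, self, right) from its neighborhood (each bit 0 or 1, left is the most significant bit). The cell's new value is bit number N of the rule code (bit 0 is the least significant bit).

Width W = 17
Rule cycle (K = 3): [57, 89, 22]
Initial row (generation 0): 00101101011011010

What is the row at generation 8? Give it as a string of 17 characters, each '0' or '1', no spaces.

Gen 0: 00101101011011010
Gen 1 (rule 57): 10011010110110101
Gen 2 (rule 89): 01011000110110000
Gen 3 (rule 22): 11000101000001000
Gen 4 (rule 57): 10110010111100111
Gen 5 (rule 89): 00111000100110101
Gen 6 (rule 22): 01000101111000101
Gen 7 (rule 57): 00110011000110010
Gen 8 (rule 89): 10111011110111001

Answer: 10111011110111001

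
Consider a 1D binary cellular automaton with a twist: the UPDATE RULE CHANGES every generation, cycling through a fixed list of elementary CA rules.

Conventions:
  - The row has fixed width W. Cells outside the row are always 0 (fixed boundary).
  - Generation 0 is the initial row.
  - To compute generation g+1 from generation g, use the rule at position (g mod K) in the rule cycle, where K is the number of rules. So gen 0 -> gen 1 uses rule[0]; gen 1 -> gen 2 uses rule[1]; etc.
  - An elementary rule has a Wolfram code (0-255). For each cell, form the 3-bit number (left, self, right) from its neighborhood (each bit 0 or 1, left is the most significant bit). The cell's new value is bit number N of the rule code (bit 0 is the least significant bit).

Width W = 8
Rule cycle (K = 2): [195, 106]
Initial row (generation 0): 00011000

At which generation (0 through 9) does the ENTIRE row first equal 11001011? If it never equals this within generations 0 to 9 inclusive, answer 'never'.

Gen 0: 00011000
Gen 1 (rule 195): 11101011
Gen 2 (rule 106): 10110111
Gen 3 (rule 195): 00010011
Gen 4 (rule 106): 00100111
Gen 5 (rule 195): 11001011
Gen 6 (rule 106): 11010111
Gen 7 (rule 195): 01000011
Gen 8 (rule 106): 10000111
Gen 9 (rule 195): 00111011

Answer: 5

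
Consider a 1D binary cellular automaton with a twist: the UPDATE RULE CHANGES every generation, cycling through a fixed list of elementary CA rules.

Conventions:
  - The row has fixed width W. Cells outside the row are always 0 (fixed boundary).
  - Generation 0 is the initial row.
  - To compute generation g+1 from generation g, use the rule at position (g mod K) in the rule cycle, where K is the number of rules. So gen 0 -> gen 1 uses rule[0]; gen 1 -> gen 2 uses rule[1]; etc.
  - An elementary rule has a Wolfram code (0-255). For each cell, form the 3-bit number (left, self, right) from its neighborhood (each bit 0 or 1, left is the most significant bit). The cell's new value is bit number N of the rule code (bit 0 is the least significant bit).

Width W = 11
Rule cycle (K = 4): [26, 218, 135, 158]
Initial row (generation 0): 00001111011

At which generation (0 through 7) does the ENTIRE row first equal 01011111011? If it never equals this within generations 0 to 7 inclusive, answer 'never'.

Answer: never

Derivation:
Gen 0: 00001111011
Gen 1 (rule 26): 00011000010
Gen 2 (rule 218): 00111100101
Gen 3 (rule 135): 11011001101
Gen 4 (rule 158): 10010111001
Gen 5 (rule 26): 01100100110
Gen 6 (rule 218): 11111011111
Gen 7 (rule 135): 01110001110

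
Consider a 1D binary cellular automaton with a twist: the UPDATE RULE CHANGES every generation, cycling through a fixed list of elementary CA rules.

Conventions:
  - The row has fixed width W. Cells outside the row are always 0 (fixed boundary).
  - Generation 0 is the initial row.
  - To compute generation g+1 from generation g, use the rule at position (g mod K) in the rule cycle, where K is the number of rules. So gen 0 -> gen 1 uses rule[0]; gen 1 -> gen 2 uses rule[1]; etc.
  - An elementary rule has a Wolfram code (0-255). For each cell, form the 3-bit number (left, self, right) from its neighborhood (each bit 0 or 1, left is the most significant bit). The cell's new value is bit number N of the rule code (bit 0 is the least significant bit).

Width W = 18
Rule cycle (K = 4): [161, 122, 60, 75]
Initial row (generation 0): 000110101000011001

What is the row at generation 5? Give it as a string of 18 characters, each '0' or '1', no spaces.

Gen 0: 000110101000011001
Gen 1 (rule 161): 110001010011000000
Gen 2 (rule 122): 111010101111100000
Gen 3 (rule 60): 100111111000010000
Gen 4 (rule 75): 001100001011100111
Gen 5 (rule 161): 100001100101000010

Answer: 100001100101000010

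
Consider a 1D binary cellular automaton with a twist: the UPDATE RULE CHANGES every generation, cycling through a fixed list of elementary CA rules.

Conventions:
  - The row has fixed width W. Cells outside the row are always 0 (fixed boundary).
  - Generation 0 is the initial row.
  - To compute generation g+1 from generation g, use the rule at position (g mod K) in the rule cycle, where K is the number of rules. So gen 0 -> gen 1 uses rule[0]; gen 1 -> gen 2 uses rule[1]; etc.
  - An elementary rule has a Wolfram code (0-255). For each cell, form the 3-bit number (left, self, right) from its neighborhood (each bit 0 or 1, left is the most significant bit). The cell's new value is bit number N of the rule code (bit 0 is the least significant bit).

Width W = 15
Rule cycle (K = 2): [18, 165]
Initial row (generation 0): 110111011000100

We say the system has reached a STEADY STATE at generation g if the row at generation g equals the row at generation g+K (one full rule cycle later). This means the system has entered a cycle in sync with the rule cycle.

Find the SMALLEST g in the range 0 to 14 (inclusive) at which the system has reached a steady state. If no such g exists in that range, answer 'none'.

Answer: 5

Derivation:
Gen 0: 110111011000100
Gen 1 (rule 18): 000000000101010
Gen 2 (rule 165): 111111110111110
Gen 3 (rule 18): 000000000000001
Gen 4 (rule 165): 111111111111101
Gen 5 (rule 18): 000000000000000
Gen 6 (rule 165): 111111111111111
Gen 7 (rule 18): 000000000000000
Gen 8 (rule 165): 111111111111111
Gen 9 (rule 18): 000000000000000
Gen 10 (rule 165): 111111111111111
Gen 11 (rule 18): 000000000000000
Gen 12 (rule 165): 111111111111111
Gen 13 (rule 18): 000000000000000
Gen 14 (rule 165): 111111111111111
Gen 15 (rule 18): 000000000000000
Gen 16 (rule 165): 111111111111111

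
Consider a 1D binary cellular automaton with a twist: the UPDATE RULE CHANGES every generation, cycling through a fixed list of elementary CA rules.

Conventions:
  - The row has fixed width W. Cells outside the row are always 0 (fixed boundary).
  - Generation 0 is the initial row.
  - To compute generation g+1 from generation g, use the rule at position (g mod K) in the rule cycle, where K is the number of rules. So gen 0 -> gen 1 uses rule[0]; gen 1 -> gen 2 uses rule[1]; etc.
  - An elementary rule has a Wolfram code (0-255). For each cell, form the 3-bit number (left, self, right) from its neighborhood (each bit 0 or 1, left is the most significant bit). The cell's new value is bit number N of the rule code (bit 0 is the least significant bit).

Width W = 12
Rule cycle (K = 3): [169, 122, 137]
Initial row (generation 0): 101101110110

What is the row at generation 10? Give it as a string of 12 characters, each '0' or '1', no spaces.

Gen 0: 101101110110
Gen 1 (rule 169): 011011101100
Gen 2 (rule 122): 111110111110
Gen 3 (rule 137): 111100111100
Gen 4 (rule 169): 111000111001
Gen 5 (rule 122): 101101101110
Gen 6 (rule 137): 001001001100
Gen 7 (rule 169): 100000001001
Gen 8 (rule 122): 010000010110
Gen 9 (rule 137): 000111000100
Gen 10 (rule 169): 110110010001

Answer: 110110010001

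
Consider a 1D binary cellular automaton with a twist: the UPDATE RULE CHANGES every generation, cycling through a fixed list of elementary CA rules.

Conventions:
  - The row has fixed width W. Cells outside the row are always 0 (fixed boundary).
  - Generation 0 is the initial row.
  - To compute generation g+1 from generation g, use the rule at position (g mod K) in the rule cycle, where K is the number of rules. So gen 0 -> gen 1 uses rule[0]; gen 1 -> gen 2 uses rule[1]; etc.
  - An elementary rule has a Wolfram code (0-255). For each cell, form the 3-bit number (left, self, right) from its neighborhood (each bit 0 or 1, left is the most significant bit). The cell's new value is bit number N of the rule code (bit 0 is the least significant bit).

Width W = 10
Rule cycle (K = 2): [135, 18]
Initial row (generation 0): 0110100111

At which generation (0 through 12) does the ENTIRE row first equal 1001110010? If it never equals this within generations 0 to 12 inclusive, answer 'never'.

Gen 0: 0110100111
Gen 1 (rule 135): 1000101010
Gen 2 (rule 18): 0101000001
Gen 3 (rule 135): 1101011111
Gen 4 (rule 18): 0000000000
Gen 5 (rule 135): 1111111111
Gen 6 (rule 18): 0000000000
Gen 7 (rule 135): 1111111111
Gen 8 (rule 18): 0000000000
Gen 9 (rule 135): 1111111111
Gen 10 (rule 18): 0000000000
Gen 11 (rule 135): 1111111111
Gen 12 (rule 18): 0000000000

Answer: never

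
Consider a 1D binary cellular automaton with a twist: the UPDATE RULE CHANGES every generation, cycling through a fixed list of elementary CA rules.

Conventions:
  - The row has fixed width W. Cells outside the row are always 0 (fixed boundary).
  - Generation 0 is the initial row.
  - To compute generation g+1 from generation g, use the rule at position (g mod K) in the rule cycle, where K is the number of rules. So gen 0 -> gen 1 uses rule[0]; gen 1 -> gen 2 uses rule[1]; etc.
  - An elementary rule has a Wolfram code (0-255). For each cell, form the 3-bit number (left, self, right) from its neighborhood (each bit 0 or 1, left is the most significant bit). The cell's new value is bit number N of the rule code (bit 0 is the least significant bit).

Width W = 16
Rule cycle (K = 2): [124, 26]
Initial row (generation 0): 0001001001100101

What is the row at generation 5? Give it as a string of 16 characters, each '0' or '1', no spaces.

Answer: 0111001101110111

Derivation:
Gen 0: 0001001001100101
Gen 1 (rule 124): 0001101101110111
Gen 2 (rule 26): 0011001001000100
Gen 3 (rule 124): 0011101101100110
Gen 4 (rule 26): 0110001001011101
Gen 5 (rule 124): 0111001101110111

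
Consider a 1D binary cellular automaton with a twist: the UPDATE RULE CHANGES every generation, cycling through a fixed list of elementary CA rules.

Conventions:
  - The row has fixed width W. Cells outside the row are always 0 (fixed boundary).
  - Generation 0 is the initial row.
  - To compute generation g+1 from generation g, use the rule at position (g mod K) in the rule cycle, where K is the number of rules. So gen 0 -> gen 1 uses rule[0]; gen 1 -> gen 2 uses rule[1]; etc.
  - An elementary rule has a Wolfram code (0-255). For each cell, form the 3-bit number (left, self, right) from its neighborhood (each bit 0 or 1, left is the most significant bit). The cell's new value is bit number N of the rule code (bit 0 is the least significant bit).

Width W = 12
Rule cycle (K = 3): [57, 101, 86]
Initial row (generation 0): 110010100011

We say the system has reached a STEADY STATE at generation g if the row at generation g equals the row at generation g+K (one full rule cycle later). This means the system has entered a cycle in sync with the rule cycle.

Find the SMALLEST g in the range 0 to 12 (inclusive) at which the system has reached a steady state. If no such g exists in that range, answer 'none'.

Gen 0: 110010100011
Gen 1 (rule 57): 101001011010
Gen 2 (rule 101): 111001101110
Gen 3 (rule 86): 001110100011
Gen 4 (rule 57): 101001011010
Gen 5 (rule 101): 111001101110
Gen 6 (rule 86): 001110100011
Gen 7 (rule 57): 101001011010
Gen 8 (rule 101): 111001101110
Gen 9 (rule 86): 001110100011
Gen 10 (rule 57): 101001011010
Gen 11 (rule 101): 111001101110
Gen 12 (rule 86): 001110100011
Gen 13 (rule 57): 101001011010
Gen 14 (rule 101): 111001101110
Gen 15 (rule 86): 001110100011

Answer: 1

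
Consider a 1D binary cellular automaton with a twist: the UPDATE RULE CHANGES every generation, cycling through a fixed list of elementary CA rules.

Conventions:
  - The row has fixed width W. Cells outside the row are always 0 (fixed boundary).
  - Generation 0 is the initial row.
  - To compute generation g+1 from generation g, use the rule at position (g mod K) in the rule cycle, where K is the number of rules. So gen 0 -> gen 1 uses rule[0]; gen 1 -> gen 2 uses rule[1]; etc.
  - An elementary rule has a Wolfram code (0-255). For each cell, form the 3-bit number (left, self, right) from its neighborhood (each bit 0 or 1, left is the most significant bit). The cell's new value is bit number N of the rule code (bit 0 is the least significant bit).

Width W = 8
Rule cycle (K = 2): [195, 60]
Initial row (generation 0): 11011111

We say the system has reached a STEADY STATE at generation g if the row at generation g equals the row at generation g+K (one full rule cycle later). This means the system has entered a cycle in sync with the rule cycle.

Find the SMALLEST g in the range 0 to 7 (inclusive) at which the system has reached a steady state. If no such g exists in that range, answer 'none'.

Answer: none

Derivation:
Gen 0: 11011111
Gen 1 (rule 195): 01001111
Gen 2 (rule 60): 01101000
Gen 3 (rule 195): 10100011
Gen 4 (rule 60): 11110010
Gen 5 (rule 195): 01110100
Gen 6 (rule 60): 01001110
Gen 7 (rule 195): 10010110
Gen 8 (rule 60): 11011101
Gen 9 (rule 195): 01001100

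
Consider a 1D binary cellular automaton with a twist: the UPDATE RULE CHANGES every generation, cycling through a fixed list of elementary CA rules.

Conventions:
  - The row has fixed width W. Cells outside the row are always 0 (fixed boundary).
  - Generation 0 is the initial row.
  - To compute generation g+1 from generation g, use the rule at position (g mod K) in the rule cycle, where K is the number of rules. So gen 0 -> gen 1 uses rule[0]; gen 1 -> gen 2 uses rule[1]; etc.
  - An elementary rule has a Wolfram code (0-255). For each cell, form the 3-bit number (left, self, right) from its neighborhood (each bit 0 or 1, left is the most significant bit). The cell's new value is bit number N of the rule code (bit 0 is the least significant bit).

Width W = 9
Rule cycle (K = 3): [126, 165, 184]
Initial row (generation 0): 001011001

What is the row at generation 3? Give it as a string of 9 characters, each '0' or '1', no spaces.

Answer: 001111101

Derivation:
Gen 0: 001011001
Gen 1 (rule 126): 011111111
Gen 2 (rule 165): 001111110
Gen 3 (rule 184): 001111101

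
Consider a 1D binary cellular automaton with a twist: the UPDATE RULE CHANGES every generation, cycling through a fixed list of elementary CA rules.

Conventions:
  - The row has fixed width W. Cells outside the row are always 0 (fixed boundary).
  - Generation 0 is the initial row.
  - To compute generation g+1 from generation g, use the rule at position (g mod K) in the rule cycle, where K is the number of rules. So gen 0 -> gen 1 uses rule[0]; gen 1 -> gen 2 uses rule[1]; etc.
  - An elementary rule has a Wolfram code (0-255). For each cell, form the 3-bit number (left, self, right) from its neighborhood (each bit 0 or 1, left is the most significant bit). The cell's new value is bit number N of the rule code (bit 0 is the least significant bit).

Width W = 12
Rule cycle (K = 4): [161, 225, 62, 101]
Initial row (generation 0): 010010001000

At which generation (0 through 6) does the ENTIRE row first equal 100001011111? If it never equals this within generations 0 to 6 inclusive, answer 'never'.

Answer: 3

Derivation:
Gen 0: 010010001000
Gen 1 (rule 161): 000000100011
Gen 2 (rule 225): 111110001001
Gen 3 (rule 62): 100001011111
Gen 4 (rule 101): 101101100001
Gen 5 (rule 161): 010010001100
Gen 6 (rule 225): 000000100101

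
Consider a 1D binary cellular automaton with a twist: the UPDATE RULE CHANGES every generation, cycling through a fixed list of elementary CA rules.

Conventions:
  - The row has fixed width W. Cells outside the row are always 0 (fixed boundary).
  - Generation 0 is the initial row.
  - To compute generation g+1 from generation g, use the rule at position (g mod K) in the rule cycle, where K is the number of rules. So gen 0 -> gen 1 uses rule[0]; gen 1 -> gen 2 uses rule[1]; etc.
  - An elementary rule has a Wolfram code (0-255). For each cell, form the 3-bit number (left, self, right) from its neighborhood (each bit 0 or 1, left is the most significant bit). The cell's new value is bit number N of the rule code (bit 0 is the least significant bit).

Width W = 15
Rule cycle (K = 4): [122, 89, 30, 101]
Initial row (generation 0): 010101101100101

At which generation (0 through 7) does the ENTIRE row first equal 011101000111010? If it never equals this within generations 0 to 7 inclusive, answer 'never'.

Gen 0: 010101101100101
Gen 1 (rule 122): 101011111111010
Gen 2 (rule 89): 000010000001001
Gen 3 (rule 30): 000111000011111
Gen 4 (rule 101): 110001011000001
Gen 5 (rule 122): 111010111100010
Gen 6 (rule 89): 101000100111001
Gen 7 (rule 30): 101101111100111

Answer: never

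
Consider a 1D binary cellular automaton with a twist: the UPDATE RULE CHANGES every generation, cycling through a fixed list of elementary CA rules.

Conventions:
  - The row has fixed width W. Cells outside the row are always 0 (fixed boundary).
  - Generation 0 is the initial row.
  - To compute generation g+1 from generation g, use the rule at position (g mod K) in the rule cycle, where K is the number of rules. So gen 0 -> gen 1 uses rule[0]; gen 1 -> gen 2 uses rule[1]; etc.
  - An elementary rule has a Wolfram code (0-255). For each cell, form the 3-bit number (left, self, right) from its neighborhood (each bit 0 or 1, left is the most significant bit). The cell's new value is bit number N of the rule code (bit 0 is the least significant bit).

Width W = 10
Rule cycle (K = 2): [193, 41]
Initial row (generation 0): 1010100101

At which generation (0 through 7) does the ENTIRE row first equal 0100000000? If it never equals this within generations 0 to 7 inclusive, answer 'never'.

Gen 0: 1010100101
Gen 1 (rule 193): 0000000000
Gen 2 (rule 41): 1111111111
Gen 3 (rule 193): 0111111111
Gen 4 (rule 41): 0100000000
Gen 5 (rule 193): 0001111111
Gen 6 (rule 41): 1101000000
Gen 7 (rule 193): 0100011111

Answer: 4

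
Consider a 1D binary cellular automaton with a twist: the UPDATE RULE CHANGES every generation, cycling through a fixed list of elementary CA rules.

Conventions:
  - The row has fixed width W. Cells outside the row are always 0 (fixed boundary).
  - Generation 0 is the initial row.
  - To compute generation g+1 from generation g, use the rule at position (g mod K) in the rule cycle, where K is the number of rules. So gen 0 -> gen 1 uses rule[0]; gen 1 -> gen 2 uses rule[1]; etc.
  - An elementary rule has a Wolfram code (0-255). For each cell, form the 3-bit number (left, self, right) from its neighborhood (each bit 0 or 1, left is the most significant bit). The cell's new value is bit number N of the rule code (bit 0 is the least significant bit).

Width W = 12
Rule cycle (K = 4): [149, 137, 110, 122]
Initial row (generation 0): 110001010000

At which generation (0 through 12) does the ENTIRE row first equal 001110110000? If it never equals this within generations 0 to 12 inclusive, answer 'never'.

Gen 0: 110001010000
Gen 1 (rule 149): 001101011111
Gen 2 (rule 137): 101000011110
Gen 3 (rule 110): 111000110010
Gen 4 (rule 122): 101101111101
Gen 5 (rule 149): 100000111001
Gen 6 (rule 137): 001110110000
Gen 7 (rule 110): 011011110000
Gen 8 (rule 122): 111110011000
Gen 9 (rule 149): 011101000111
Gen 10 (rule 137): 011000010110
Gen 11 (rule 110): 111000111110
Gen 12 (rule 122): 101101100011

Answer: 6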